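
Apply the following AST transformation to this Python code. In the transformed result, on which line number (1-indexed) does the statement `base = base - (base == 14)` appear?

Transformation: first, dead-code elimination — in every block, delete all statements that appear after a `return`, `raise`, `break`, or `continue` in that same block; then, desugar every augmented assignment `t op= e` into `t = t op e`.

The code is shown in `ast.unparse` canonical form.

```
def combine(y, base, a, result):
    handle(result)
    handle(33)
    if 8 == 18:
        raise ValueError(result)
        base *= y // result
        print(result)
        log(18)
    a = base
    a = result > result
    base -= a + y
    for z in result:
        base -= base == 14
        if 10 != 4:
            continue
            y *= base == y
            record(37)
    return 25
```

10

Transformed code:
def combine(y, base, a, result):
    handle(result)
    handle(33)
    if 8 == 18:
        raise ValueError(result)
    a = base
    a = result > result
    base = base - (a + y)
    for z in result:
        base = base - (base == 14)
        if 10 != 4:
            continue
    return 25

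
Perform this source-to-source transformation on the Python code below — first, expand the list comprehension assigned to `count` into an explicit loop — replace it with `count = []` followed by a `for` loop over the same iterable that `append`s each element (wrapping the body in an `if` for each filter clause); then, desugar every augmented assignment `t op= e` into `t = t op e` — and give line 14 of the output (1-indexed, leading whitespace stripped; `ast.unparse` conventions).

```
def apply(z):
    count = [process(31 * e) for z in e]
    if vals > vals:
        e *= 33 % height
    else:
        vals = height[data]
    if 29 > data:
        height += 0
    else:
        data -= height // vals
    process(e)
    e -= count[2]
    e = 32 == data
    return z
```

e = e - count[2]

Transformed code:
def apply(z):
    count = []
    for z in e:
        count.append(process(31 * e))
    if vals > vals:
        e = e * (33 % height)
    else:
        vals = height[data]
    if 29 > data:
        height = height + 0
    else:
        data = data - height // vals
    process(e)
    e = e - count[2]
    e = 32 == data
    return z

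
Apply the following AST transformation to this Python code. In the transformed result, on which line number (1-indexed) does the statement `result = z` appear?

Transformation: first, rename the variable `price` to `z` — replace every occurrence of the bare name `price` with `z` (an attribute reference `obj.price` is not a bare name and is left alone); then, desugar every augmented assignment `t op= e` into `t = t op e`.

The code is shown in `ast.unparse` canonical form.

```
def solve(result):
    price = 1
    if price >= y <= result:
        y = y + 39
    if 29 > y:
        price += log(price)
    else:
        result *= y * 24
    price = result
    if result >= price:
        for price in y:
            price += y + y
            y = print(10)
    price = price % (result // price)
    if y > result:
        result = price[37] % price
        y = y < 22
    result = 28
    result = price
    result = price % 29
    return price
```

19

Transformed code:
def solve(result):
    z = 1
    if z >= y <= result:
        y = y + 39
    if 29 > y:
        z = z + log(z)
    else:
        result = result * (y * 24)
    z = result
    if result >= z:
        for z in y:
            z = z + (y + y)
            y = print(10)
    z = z % (result // z)
    if y > result:
        result = z[37] % z
        y = y < 22
    result = 28
    result = z
    result = z % 29
    return z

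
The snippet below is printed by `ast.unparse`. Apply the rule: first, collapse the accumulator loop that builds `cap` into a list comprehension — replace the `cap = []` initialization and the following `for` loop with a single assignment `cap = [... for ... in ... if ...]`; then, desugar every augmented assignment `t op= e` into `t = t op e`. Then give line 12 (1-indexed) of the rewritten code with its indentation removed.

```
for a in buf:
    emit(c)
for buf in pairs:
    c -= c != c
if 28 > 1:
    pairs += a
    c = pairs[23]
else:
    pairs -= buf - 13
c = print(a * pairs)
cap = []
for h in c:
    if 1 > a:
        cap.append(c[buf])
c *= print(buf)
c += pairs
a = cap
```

c = c * print(buf)

Transformed code:
for a in buf:
    emit(c)
for buf in pairs:
    c = c - (c != c)
if 28 > 1:
    pairs = pairs + a
    c = pairs[23]
else:
    pairs = pairs - (buf - 13)
c = print(a * pairs)
cap = [c[buf] for h in c if 1 > a]
c = c * print(buf)
c = c + pairs
a = cap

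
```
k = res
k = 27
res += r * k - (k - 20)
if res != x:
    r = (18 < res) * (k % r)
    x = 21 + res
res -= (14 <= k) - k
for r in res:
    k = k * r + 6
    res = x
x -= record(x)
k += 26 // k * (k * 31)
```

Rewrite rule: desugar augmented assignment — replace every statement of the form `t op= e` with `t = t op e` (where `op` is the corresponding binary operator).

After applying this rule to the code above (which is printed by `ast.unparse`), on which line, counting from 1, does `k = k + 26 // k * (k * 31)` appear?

Transformed code:
k = res
k = 27
res = res + (r * k - (k - 20))
if res != x:
    r = (18 < res) * (k % r)
    x = 21 + res
res = res - ((14 <= k) - k)
for r in res:
    k = k * r + 6
    res = x
x = x - record(x)
k = k + 26 // k * (k * 31)

12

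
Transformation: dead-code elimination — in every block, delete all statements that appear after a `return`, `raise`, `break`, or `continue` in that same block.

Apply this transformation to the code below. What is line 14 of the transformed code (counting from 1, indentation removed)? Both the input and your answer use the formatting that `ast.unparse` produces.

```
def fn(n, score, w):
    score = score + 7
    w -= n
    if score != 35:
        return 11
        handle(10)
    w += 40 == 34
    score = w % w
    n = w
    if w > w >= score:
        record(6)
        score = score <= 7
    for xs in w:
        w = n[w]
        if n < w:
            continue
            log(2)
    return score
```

Transformed code:
def fn(n, score, w):
    score = score + 7
    w -= n
    if score != 35:
        return 11
    w += 40 == 34
    score = w % w
    n = w
    if w > w >= score:
        record(6)
        score = score <= 7
    for xs in w:
        w = n[w]
        if n < w:
            continue
    return score

if n < w:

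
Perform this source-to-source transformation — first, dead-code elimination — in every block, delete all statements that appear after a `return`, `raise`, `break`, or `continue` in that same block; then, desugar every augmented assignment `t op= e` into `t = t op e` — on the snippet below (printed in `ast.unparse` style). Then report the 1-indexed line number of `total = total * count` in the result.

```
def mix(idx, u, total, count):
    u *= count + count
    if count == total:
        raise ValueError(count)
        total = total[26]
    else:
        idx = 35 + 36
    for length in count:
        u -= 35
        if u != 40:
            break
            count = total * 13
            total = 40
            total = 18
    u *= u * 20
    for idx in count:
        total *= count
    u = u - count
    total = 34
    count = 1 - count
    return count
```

13

Transformed code:
def mix(idx, u, total, count):
    u = u * (count + count)
    if count == total:
        raise ValueError(count)
    else:
        idx = 35 + 36
    for length in count:
        u = u - 35
        if u != 40:
            break
    u = u * (u * 20)
    for idx in count:
        total = total * count
    u = u - count
    total = 34
    count = 1 - count
    return count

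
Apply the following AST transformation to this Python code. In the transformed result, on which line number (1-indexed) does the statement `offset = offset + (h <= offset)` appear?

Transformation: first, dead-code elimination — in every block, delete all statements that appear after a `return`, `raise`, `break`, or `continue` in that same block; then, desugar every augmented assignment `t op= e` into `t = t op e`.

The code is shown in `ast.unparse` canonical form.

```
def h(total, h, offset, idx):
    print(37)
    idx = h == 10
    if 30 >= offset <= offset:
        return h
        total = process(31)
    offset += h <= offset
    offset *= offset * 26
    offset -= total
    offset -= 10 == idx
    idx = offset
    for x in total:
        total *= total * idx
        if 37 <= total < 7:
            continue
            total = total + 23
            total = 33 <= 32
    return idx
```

Transformed code:
def h(total, h, offset, idx):
    print(37)
    idx = h == 10
    if 30 >= offset <= offset:
        return h
    offset = offset + (h <= offset)
    offset = offset * (offset * 26)
    offset = offset - total
    offset = offset - (10 == idx)
    idx = offset
    for x in total:
        total = total * (total * idx)
        if 37 <= total < 7:
            continue
    return idx

6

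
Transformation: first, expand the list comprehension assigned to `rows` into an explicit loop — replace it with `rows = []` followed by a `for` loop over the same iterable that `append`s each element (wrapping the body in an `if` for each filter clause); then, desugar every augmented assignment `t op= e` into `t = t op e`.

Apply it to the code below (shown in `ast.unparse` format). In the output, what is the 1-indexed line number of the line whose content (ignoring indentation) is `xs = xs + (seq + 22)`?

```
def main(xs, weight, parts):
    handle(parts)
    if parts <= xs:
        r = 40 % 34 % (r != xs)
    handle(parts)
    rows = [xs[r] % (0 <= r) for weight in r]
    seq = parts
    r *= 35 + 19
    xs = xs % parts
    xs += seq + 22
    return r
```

Transformed code:
def main(xs, weight, parts):
    handle(parts)
    if parts <= xs:
        r = 40 % 34 % (r != xs)
    handle(parts)
    rows = []
    for weight in r:
        rows.append(xs[r] % (0 <= r))
    seq = parts
    r = r * (35 + 19)
    xs = xs % parts
    xs = xs + (seq + 22)
    return r

12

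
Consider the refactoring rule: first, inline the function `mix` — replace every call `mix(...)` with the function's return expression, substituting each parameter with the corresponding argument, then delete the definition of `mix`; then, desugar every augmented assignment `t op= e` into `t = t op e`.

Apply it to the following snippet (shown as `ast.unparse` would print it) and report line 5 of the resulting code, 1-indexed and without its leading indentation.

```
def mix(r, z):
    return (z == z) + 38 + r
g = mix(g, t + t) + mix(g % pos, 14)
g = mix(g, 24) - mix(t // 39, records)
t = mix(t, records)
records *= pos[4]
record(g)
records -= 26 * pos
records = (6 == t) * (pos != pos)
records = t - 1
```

Transformed code:
g = (t + t == t + t) + 38 + g + ((14 == 14) + 38 + g % pos)
g = (24 == 24) + 38 + g - ((records == records) + 38 + t // 39)
t = (records == records) + 38 + t
records = records * pos[4]
record(g)
records = records - 26 * pos
records = (6 == t) * (pos != pos)
records = t - 1

record(g)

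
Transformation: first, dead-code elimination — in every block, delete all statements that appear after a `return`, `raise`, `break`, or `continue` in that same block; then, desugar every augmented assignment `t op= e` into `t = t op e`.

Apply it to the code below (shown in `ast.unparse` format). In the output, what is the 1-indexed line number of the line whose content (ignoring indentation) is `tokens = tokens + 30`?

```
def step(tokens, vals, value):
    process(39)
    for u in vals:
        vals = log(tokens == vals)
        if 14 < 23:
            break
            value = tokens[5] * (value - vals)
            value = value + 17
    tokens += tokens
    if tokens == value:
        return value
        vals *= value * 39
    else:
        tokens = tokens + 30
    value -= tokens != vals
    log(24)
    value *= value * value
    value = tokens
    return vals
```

11

Transformed code:
def step(tokens, vals, value):
    process(39)
    for u in vals:
        vals = log(tokens == vals)
        if 14 < 23:
            break
    tokens = tokens + tokens
    if tokens == value:
        return value
    else:
        tokens = tokens + 30
    value = value - (tokens != vals)
    log(24)
    value = value * (value * value)
    value = tokens
    return vals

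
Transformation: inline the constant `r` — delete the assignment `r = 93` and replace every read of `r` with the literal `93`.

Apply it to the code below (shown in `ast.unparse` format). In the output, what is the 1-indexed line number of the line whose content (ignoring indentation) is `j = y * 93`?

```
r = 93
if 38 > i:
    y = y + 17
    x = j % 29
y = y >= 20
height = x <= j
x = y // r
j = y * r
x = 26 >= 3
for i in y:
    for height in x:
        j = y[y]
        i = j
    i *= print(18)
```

7

Transformed code:
if 38 > i:
    y = y + 17
    x = j % 29
y = y >= 20
height = x <= j
x = y // 93
j = y * 93
x = 26 >= 3
for i in y:
    for height in x:
        j = y[y]
        i = j
    i *= print(18)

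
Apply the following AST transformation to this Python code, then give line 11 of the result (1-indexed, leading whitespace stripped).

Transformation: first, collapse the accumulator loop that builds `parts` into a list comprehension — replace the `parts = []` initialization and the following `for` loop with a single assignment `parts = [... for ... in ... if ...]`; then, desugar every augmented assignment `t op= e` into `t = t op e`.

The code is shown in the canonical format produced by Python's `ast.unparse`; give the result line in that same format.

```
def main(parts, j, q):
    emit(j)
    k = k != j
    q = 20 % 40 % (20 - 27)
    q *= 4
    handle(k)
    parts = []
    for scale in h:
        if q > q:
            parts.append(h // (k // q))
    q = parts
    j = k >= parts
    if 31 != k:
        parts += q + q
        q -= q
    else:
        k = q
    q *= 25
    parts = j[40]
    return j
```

parts = parts + (q + q)

Transformed code:
def main(parts, j, q):
    emit(j)
    k = k != j
    q = 20 % 40 % (20 - 27)
    q = q * 4
    handle(k)
    parts = [h // (k // q) for scale in h if q > q]
    q = parts
    j = k >= parts
    if 31 != k:
        parts = parts + (q + q)
        q = q - q
    else:
        k = q
    q = q * 25
    parts = j[40]
    return j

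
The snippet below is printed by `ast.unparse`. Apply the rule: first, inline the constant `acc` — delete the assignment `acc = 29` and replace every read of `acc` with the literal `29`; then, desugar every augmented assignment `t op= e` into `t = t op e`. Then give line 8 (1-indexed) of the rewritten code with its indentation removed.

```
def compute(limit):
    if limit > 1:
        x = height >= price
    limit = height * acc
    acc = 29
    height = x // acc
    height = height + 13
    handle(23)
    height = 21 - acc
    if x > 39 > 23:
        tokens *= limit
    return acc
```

Transformed code:
def compute(limit):
    if limit > 1:
        x = height >= price
    limit = height * 29
    height = x // 29
    height = height + 13
    handle(23)
    height = 21 - 29
    if x > 39 > 23:
        tokens = tokens * limit
    return 29

height = 21 - 29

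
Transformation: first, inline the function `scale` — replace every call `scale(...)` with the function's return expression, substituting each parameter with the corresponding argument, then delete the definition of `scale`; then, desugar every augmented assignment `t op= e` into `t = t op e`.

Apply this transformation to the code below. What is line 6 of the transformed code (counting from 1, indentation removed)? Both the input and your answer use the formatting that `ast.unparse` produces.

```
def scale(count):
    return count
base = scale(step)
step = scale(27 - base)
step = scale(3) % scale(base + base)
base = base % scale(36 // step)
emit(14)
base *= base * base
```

base = base * (base * base)

Transformed code:
base = step
step = 27 - base
step = 3 % (base + base)
base = base % (36 // step)
emit(14)
base = base * (base * base)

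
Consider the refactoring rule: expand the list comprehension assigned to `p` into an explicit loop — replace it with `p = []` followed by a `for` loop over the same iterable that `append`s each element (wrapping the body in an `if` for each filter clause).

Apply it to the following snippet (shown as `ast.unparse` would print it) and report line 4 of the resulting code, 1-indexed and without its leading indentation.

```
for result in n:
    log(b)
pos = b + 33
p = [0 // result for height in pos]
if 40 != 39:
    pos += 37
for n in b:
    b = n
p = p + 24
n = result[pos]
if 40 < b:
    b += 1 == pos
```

Transformed code:
for result in n:
    log(b)
pos = b + 33
p = []
for height in pos:
    p.append(0 // result)
if 40 != 39:
    pos += 37
for n in b:
    b = n
p = p + 24
n = result[pos]
if 40 < b:
    b += 1 == pos

p = []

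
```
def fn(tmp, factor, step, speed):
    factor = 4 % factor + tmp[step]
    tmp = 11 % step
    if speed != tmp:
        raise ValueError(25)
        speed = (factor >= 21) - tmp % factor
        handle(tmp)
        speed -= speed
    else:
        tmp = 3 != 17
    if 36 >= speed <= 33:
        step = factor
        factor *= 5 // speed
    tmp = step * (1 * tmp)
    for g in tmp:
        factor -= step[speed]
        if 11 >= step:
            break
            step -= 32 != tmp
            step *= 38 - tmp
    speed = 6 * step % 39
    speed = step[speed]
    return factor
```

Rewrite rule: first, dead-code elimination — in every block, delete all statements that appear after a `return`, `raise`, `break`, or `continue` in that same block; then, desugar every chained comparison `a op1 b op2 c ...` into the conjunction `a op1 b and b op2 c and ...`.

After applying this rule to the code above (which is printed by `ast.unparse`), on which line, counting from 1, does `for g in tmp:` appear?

Transformed code:
def fn(tmp, factor, step, speed):
    factor = 4 % factor + tmp[step]
    tmp = 11 % step
    if speed != tmp:
        raise ValueError(25)
    else:
        tmp = 3 != 17
    if 36 >= speed and speed <= 33:
        step = factor
        factor *= 5 // speed
    tmp = step * (1 * tmp)
    for g in tmp:
        factor -= step[speed]
        if 11 >= step:
            break
    speed = 6 * step % 39
    speed = step[speed]
    return factor

12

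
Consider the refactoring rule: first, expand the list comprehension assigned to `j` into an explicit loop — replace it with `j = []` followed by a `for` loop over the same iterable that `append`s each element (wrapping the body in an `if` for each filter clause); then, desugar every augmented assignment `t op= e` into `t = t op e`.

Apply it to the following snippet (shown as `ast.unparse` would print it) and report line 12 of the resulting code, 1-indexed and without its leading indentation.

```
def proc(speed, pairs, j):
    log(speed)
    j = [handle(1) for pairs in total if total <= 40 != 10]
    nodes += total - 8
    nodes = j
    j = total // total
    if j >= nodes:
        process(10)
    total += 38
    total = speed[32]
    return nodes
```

total = total + 38

Transformed code:
def proc(speed, pairs, j):
    log(speed)
    j = []
    for pairs in total:
        if total <= 40 != 10:
            j.append(handle(1))
    nodes = nodes + (total - 8)
    nodes = j
    j = total // total
    if j >= nodes:
        process(10)
    total = total + 38
    total = speed[32]
    return nodes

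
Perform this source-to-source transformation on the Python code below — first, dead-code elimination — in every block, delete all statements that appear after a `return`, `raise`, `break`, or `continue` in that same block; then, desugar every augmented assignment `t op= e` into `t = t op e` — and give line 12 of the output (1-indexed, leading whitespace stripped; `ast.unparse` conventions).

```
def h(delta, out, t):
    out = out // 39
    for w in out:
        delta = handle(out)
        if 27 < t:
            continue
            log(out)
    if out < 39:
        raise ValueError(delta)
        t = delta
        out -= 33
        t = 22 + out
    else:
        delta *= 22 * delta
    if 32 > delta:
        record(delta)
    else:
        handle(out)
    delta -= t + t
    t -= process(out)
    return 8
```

record(delta)

Transformed code:
def h(delta, out, t):
    out = out // 39
    for w in out:
        delta = handle(out)
        if 27 < t:
            continue
    if out < 39:
        raise ValueError(delta)
    else:
        delta = delta * (22 * delta)
    if 32 > delta:
        record(delta)
    else:
        handle(out)
    delta = delta - (t + t)
    t = t - process(out)
    return 8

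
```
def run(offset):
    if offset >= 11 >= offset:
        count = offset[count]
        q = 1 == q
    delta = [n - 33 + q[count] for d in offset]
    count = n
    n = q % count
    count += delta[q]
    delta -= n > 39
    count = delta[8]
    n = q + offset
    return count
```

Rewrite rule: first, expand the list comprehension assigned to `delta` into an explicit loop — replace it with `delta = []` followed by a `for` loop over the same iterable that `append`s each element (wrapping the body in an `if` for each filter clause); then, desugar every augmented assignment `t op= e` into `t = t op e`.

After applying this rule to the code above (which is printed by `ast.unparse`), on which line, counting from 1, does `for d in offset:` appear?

Transformed code:
def run(offset):
    if offset >= 11 >= offset:
        count = offset[count]
        q = 1 == q
    delta = []
    for d in offset:
        delta.append(n - 33 + q[count])
    count = n
    n = q % count
    count = count + delta[q]
    delta = delta - (n > 39)
    count = delta[8]
    n = q + offset
    return count

6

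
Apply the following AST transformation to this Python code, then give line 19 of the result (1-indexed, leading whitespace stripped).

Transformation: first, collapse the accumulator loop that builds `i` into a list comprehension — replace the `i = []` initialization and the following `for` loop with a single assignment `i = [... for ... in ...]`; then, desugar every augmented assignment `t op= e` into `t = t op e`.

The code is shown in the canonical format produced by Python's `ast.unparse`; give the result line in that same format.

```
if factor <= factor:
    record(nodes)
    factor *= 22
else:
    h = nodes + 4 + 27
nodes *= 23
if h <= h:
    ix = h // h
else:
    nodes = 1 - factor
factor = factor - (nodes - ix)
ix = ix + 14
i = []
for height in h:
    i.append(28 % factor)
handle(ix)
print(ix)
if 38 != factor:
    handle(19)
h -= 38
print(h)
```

print(h)

Transformed code:
if factor <= factor:
    record(nodes)
    factor = factor * 22
else:
    h = nodes + 4 + 27
nodes = nodes * 23
if h <= h:
    ix = h // h
else:
    nodes = 1 - factor
factor = factor - (nodes - ix)
ix = ix + 14
i = [28 % factor for height in h]
handle(ix)
print(ix)
if 38 != factor:
    handle(19)
h = h - 38
print(h)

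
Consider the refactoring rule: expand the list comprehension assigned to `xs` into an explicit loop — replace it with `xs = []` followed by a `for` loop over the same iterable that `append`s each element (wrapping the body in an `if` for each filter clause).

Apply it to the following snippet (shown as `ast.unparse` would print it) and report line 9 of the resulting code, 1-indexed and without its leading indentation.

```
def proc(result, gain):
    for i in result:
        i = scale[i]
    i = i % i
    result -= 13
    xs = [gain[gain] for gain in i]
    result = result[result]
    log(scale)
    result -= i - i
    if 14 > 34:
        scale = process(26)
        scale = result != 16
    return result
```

Transformed code:
def proc(result, gain):
    for i in result:
        i = scale[i]
    i = i % i
    result -= 13
    xs = []
    for gain in i:
        xs.append(gain[gain])
    result = result[result]
    log(scale)
    result -= i - i
    if 14 > 34:
        scale = process(26)
        scale = result != 16
    return result

result = result[result]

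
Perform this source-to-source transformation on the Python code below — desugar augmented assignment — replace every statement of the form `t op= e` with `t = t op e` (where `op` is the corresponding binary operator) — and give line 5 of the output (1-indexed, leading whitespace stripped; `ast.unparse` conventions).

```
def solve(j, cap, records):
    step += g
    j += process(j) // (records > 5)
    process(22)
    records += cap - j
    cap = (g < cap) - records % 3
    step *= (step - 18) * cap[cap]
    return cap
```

Transformed code:
def solve(j, cap, records):
    step = step + g
    j = j + process(j) // (records > 5)
    process(22)
    records = records + (cap - j)
    cap = (g < cap) - records % 3
    step = step * ((step - 18) * cap[cap])
    return cap

records = records + (cap - j)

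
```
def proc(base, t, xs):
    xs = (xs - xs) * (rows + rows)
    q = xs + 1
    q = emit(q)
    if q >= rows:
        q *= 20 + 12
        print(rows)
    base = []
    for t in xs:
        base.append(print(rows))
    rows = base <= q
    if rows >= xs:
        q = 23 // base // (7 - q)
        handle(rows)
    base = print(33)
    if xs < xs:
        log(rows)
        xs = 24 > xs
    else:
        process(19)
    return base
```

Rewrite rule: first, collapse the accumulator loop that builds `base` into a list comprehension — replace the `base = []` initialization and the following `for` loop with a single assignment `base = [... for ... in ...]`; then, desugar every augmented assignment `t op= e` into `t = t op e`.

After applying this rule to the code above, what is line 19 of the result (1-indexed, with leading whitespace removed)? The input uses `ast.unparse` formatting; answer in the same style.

return base

Transformed code:
def proc(base, t, xs):
    xs = (xs - xs) * (rows + rows)
    q = xs + 1
    q = emit(q)
    if q >= rows:
        q = q * (20 + 12)
        print(rows)
    base = [print(rows) for t in xs]
    rows = base <= q
    if rows >= xs:
        q = 23 // base // (7 - q)
        handle(rows)
    base = print(33)
    if xs < xs:
        log(rows)
        xs = 24 > xs
    else:
        process(19)
    return base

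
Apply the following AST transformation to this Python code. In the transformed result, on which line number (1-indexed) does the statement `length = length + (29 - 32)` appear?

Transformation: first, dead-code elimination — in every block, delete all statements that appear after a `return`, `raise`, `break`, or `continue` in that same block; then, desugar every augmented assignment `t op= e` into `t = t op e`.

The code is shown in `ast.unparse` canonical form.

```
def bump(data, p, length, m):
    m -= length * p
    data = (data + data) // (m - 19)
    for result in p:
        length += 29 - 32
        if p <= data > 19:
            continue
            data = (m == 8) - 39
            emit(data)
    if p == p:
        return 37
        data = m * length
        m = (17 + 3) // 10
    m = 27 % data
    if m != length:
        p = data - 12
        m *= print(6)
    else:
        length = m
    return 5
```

5

Transformed code:
def bump(data, p, length, m):
    m = m - length * p
    data = (data + data) // (m - 19)
    for result in p:
        length = length + (29 - 32)
        if p <= data > 19:
            continue
    if p == p:
        return 37
    m = 27 % data
    if m != length:
        p = data - 12
        m = m * print(6)
    else:
        length = m
    return 5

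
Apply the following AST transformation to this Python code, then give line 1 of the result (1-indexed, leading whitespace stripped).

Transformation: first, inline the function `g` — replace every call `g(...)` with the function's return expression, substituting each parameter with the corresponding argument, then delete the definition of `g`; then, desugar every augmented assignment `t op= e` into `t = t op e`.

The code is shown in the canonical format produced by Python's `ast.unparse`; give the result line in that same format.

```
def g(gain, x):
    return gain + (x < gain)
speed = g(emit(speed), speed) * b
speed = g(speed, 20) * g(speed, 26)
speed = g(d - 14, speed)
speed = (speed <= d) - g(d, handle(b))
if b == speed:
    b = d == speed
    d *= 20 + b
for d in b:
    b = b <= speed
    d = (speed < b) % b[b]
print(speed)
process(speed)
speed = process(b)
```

speed = (emit(speed) + (speed < emit(speed))) * b

Transformed code:
speed = (emit(speed) + (speed < emit(speed))) * b
speed = (speed + (20 < speed)) * (speed + (26 < speed))
speed = d - 14 + (speed < d - 14)
speed = (speed <= d) - (d + (handle(b) < d))
if b == speed:
    b = d == speed
    d = d * (20 + b)
for d in b:
    b = b <= speed
    d = (speed < b) % b[b]
print(speed)
process(speed)
speed = process(b)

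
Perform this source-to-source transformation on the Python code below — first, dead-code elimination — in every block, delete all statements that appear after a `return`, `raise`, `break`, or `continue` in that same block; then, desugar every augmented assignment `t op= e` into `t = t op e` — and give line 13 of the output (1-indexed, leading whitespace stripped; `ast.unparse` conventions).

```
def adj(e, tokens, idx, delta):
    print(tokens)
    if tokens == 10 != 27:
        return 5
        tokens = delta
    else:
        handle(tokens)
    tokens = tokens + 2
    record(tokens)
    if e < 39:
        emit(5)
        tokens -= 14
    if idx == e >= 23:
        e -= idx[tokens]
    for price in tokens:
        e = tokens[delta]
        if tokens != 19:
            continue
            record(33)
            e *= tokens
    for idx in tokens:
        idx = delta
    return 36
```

Transformed code:
def adj(e, tokens, idx, delta):
    print(tokens)
    if tokens == 10 != 27:
        return 5
    else:
        handle(tokens)
    tokens = tokens + 2
    record(tokens)
    if e < 39:
        emit(5)
        tokens = tokens - 14
    if idx == e >= 23:
        e = e - idx[tokens]
    for price in tokens:
        e = tokens[delta]
        if tokens != 19:
            continue
    for idx in tokens:
        idx = delta
    return 36

e = e - idx[tokens]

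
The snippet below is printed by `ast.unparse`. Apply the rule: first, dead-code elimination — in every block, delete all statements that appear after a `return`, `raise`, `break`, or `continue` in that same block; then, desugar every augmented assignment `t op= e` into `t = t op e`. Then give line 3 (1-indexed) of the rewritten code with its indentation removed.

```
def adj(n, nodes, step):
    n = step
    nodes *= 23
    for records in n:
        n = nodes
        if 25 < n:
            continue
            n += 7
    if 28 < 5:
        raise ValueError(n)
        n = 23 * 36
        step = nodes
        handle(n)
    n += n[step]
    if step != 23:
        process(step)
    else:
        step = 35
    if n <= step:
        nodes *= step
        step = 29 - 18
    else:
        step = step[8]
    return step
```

nodes = nodes * 23

Transformed code:
def adj(n, nodes, step):
    n = step
    nodes = nodes * 23
    for records in n:
        n = nodes
        if 25 < n:
            continue
    if 28 < 5:
        raise ValueError(n)
    n = n + n[step]
    if step != 23:
        process(step)
    else:
        step = 35
    if n <= step:
        nodes = nodes * step
        step = 29 - 18
    else:
        step = step[8]
    return step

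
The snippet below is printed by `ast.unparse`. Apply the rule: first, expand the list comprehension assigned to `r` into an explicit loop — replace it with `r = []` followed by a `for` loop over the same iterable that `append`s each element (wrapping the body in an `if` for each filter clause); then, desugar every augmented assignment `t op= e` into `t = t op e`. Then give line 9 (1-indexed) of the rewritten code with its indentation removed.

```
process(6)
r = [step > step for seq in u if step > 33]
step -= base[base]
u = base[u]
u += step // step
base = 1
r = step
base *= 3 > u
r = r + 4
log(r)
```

Transformed code:
process(6)
r = []
for seq in u:
    if step > 33:
        r.append(step > step)
step = step - base[base]
u = base[u]
u = u + step // step
base = 1
r = step
base = base * (3 > u)
r = r + 4
log(r)

base = 1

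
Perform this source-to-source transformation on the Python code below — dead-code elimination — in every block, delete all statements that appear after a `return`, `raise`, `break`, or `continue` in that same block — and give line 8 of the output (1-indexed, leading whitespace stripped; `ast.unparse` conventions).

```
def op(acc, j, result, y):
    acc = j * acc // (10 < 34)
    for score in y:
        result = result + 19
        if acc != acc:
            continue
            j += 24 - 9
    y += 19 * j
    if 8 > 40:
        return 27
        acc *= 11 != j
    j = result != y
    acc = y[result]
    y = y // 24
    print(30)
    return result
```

Transformed code:
def op(acc, j, result, y):
    acc = j * acc // (10 < 34)
    for score in y:
        result = result + 19
        if acc != acc:
            continue
    y += 19 * j
    if 8 > 40:
        return 27
    j = result != y
    acc = y[result]
    y = y // 24
    print(30)
    return result

if 8 > 40:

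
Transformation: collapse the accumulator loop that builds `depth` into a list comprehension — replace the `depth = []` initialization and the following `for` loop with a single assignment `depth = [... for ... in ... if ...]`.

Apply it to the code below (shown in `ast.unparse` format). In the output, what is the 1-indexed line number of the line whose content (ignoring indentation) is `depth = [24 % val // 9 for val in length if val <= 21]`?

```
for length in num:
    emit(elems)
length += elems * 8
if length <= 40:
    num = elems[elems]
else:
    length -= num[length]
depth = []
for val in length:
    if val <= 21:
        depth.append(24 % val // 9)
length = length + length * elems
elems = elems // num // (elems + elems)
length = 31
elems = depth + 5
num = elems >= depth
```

Transformed code:
for length in num:
    emit(elems)
length += elems * 8
if length <= 40:
    num = elems[elems]
else:
    length -= num[length]
depth = [24 % val // 9 for val in length if val <= 21]
length = length + length * elems
elems = elems // num // (elems + elems)
length = 31
elems = depth + 5
num = elems >= depth

8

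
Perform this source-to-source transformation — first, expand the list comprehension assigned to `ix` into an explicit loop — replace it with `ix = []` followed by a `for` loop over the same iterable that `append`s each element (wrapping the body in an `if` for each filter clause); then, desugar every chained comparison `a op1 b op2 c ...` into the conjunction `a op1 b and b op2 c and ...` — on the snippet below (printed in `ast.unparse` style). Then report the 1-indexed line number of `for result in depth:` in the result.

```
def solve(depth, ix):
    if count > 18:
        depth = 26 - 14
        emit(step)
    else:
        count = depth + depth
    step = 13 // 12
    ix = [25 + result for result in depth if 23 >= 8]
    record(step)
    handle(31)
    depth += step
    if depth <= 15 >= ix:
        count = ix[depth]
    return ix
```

9

Transformed code:
def solve(depth, ix):
    if count > 18:
        depth = 26 - 14
        emit(step)
    else:
        count = depth + depth
    step = 13 // 12
    ix = []
    for result in depth:
        if 23 >= 8:
            ix.append(25 + result)
    record(step)
    handle(31)
    depth += step
    if depth <= 15 and 15 >= ix:
        count = ix[depth]
    return ix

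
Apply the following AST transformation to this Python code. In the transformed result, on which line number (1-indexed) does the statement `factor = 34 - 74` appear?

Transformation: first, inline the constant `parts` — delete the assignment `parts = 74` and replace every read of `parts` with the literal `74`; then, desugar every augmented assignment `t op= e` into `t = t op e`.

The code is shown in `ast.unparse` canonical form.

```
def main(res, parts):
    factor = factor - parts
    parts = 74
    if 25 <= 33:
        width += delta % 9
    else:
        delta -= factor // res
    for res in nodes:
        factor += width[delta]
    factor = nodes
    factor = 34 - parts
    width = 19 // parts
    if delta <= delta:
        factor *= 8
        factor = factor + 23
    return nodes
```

10

Transformed code:
def main(res, parts):
    factor = factor - 74
    if 25 <= 33:
        width = width + delta % 9
    else:
        delta = delta - factor // res
    for res in nodes:
        factor = factor + width[delta]
    factor = nodes
    factor = 34 - 74
    width = 19 // 74
    if delta <= delta:
        factor = factor * 8
        factor = factor + 23
    return nodes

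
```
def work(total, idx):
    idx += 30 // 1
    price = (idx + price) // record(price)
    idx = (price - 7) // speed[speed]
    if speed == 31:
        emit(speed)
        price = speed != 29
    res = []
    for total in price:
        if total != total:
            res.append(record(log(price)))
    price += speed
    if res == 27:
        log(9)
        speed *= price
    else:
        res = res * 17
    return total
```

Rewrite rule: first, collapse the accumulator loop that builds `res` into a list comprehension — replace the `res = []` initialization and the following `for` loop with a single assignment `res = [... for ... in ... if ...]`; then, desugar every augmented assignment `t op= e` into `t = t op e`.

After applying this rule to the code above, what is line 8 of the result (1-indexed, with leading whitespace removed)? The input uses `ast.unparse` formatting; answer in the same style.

Transformed code:
def work(total, idx):
    idx = idx + 30 // 1
    price = (idx + price) // record(price)
    idx = (price - 7) // speed[speed]
    if speed == 31:
        emit(speed)
        price = speed != 29
    res = [record(log(price)) for total in price if total != total]
    price = price + speed
    if res == 27:
        log(9)
        speed = speed * price
    else:
        res = res * 17
    return total

res = [record(log(price)) for total in price if total != total]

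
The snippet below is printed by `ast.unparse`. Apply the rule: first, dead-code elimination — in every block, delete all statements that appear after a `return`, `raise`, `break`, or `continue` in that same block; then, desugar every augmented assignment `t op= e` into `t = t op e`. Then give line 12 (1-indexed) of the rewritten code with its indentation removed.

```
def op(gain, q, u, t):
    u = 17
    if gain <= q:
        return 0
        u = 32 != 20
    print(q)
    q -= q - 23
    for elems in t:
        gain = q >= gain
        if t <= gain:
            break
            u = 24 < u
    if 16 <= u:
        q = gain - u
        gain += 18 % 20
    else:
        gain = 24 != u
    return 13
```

Transformed code:
def op(gain, q, u, t):
    u = 17
    if gain <= q:
        return 0
    print(q)
    q = q - (q - 23)
    for elems in t:
        gain = q >= gain
        if t <= gain:
            break
    if 16 <= u:
        q = gain - u
        gain = gain + 18 % 20
    else:
        gain = 24 != u
    return 13

q = gain - u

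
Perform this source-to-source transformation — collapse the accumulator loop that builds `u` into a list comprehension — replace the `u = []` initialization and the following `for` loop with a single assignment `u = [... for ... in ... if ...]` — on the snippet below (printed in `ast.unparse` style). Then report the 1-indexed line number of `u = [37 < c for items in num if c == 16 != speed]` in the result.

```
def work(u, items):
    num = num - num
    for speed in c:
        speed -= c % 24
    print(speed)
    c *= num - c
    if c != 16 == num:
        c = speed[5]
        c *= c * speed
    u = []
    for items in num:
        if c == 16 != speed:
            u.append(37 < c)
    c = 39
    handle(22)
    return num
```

10

Transformed code:
def work(u, items):
    num = num - num
    for speed in c:
        speed -= c % 24
    print(speed)
    c *= num - c
    if c != 16 == num:
        c = speed[5]
        c *= c * speed
    u = [37 < c for items in num if c == 16 != speed]
    c = 39
    handle(22)
    return num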